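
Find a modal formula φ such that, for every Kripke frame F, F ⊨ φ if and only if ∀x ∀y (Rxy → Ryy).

□(□p → p)

This is shift-reflexivity; the standard corresponding axiom is T□: □(□p → p).
Suppose □(□p→p) is valid. Take Rxy and set V(p)={w : Ryw}. Then at y, □p holds; since □(□p→p) at x, □p→p at y, so p at y, i.e. Ryy.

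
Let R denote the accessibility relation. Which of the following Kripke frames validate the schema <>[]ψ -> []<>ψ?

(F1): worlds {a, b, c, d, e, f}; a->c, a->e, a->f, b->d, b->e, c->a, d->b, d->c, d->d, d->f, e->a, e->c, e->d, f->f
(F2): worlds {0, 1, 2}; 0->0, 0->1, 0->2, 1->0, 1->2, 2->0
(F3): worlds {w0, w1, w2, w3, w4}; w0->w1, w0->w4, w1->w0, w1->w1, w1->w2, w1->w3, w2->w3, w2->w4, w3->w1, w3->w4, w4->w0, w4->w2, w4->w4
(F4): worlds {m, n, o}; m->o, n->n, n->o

Frame correspondent (Sahlqvist): forall x forall y forall z (Rxy & Rxz -> exists w (Ryw & Rzw)) — i.e. convergence.
(F1): fails — Rae and Raf but e and f have no common successor.
(F2): holds.
(F3): holds.
(F4): fails — Rmo and Rmo but o and o have no common successor.
Valid on: (F2), (F3).

(F2), (F3)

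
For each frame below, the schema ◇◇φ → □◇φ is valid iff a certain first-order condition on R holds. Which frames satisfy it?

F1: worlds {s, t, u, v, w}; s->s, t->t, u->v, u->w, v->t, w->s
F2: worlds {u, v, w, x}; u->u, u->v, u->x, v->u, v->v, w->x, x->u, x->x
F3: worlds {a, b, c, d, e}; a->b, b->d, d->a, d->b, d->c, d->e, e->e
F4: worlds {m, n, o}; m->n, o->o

Frame correspondent (Sahlqvist): ∀x ∀y ∀z ((xR²y ∧ xRz) → ∃w (y = w ∧ zRw)) — i.e. a generalized confluence (Geach) condition.
F1: fails — uR²s, uRv but no w* with s=w* and vRw*.
F2: fails — uR²v, uRx but no t with v=t and xRt.
F3: fails — dR²b, dRb but no w with b=w and bRw.
F4: condition met.

F4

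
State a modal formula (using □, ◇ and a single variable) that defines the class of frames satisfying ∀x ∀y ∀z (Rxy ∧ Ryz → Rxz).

□ψ → □□ψ

The condition is transitivity. The 4 schema □ψ → □□ψ defines it.
Suppose □ψ→□□ψ is valid. Take Rxy, Ryz and set V(ψ)={w : Rxw}. Then □ψ at x, so □□ψ at x, so □ψ at y, so ψ at z, i.e. Rxz.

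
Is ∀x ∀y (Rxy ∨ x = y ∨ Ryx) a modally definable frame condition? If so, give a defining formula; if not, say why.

No — not modally definable

If a class were modally definable it would be closed under disjoint unions (Goldblatt–Thomason).
Take 4 disjoint single-world reflexive frames: each is trivially connected, but their disjoint union has 4 worlds with no edge between distinct components, so it is not connected.
Hence connectedness of R is not modally definable.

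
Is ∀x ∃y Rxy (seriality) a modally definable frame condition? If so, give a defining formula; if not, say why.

Definable; □q → ◇q defines it

Yes: it is seriality, defined by the D schema □q → ◇q.
Suppose □q→◇q is valid. At any x set V(q)=W. Then □q at x, so ◇q at x, so x has a successor.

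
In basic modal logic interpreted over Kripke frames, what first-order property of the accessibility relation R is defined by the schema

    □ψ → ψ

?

Suppose □ψ→ψ is valid. At any x set V(ψ)={w : Rxw}. Then □ψ holds at x, so ψ holds at x, i.e. Rxx.

reflexivity: ∀x Rxx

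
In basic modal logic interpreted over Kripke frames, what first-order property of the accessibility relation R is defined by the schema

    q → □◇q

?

symmetry: ∀x ∀y (Rxy → Ryx)

Suppose q→□◇q is valid. Take Rxy and set V(q)={x}. Then q at x, so □◇q at x, so ◇q at y, so some z with Ryz has q; z=x, i.e. Ryx.
Conversely, on a frame with symmetry the schema holds at every world under every valuation.
Frame condition: ∀x ∀y (Rxy → Ryx).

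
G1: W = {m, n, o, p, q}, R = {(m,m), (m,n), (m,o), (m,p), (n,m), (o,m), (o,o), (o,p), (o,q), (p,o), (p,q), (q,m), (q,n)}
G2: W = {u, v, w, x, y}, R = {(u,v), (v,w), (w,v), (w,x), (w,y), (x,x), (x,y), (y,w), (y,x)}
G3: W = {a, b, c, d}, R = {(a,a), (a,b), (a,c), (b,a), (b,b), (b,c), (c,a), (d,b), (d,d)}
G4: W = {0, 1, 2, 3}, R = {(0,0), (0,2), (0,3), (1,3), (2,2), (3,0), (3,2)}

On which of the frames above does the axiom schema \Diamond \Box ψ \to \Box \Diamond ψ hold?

G3, G4

This is the axiom for convergence; its first-order frame correspondent is \forall x \forall y \forall z (Rxy \wedge Rxz \to \exists w (Ryw \wedge Rzw)).
G1: fails — Rmn and Rmp but n and p have no common successor.
G2: fails — Rwx and Rwv but x and v have no common successor.
G3: condition met.
G4: condition met.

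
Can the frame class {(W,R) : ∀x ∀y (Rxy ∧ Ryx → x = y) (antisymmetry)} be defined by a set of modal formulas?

Modal frame validity is preserved under surjective bounded morphisms.
The 4-cycle (worlds w0,w1,w2,w3 with w0→w1→w2→w3→w0) is antisymmetric. Sending even-indexed worlds to a and odd-indexed worlds to b is a surjective bounded morphism onto the two-world frame with a↔b, which is not antisymmetric.
So no modal formula (or set of formulas) defines exactly the antisymmetric frames.

Not definable by any modal formula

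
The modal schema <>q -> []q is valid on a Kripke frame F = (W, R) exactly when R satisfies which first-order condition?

partial functionality

Suppose ◇q→□q is valid. Take Rxy, Rxz and set V(q)={y}. Then ◇q at x, so □q at x, so q at z, i.e. z=y.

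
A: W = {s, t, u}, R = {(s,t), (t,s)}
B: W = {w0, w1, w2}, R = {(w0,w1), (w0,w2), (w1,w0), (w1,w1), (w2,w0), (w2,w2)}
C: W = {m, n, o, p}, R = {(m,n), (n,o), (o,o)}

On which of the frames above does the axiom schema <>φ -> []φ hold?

Frame correspondent (Sahlqvist): forall x forall y forall z (Rxy & Rxz -> y = z) — i.e. partial functionality.
A: ✓.
B: fails — w0 sees both w1 and w2.
C: ✓.

A, C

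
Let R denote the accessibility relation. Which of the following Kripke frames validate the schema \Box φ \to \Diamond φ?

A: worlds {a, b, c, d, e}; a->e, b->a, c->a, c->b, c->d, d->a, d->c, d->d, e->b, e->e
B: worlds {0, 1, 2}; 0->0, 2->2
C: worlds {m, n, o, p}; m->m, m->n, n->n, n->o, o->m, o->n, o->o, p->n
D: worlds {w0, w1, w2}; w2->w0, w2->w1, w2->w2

Frame correspondent (Sahlqvist): \forall x \exists y Rxy — i.e. seriality.
A: condition met.
B: fails — world 1 has no successor.
C: condition met.
D: fails — world w0 has no successor.
Valid on: A, C.

A, C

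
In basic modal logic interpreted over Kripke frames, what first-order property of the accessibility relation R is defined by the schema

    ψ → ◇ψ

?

Equivalently (dual form): □ψ → ψ.
Suppose □ψ→ψ is valid. At any x set V(ψ)={w : Rxw}. Then □ψ holds at x, so ψ holds at x, i.e. Rxx.

reflexivity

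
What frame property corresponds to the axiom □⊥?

This is the Ver axiom.
It corresponds to emptiness of R: ∀x ∀y ¬Rxy.

emptiness of R: ∀x ∀y ¬Rxy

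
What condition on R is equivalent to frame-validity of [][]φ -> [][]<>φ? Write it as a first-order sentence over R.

forall x forall z (x R^2 z -> exists w (x R^2 w & zRw))

This is a Sahlqvist (Geach-type) schema ◇^0□^2φ → □^2◇^1φ.
Minimal-valuation argument: fix x; take any y with xR^0y and any z with xR^2z. Set V(φ) to the set of worlds R-reachable from y in exactly 2 steps. Then □^2φ holds at y, so the antecedent holds at x; validity forces ◇^1φ at z, giving a w with zR^1w and yR^2w.
First-order correspondent: forall x forall z (x R^2 z -> exists w (x R^2 w & zRw)).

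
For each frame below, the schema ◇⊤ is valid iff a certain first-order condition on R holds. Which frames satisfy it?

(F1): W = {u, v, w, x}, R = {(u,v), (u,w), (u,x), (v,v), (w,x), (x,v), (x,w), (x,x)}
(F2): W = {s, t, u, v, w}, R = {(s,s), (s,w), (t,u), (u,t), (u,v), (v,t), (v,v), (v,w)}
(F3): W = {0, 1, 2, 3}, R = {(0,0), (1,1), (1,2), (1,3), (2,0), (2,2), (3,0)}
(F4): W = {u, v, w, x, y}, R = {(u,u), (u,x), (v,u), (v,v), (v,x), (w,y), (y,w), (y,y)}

This is the axiom for seriality; its first-order frame correspondent is ∀x ∃y Rxy.
(F1): ✓.
(F2): fails — world w has no successor.
(F3): ✓.
(F4): fails — world x has no successor.

(F1), (F3)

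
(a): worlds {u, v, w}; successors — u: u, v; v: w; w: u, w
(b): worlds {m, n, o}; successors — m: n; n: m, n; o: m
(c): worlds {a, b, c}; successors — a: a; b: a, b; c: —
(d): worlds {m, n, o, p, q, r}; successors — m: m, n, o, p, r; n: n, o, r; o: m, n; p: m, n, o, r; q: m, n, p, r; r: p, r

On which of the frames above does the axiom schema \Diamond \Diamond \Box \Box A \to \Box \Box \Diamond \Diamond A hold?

(a), (b), (c), (d)

This is the axiom for a generalized confluence (Geach) condition; its first-order frame correspondent is \forall x \forall y \forall z ((x R^2 y \wedge x R^2 z) \to \exists w (y R^2 w \wedge z R^2 w)).
(a): satisfies the condition.
(b): satisfies the condition.
(c): satisfies the condition.
(d): satisfies the condition.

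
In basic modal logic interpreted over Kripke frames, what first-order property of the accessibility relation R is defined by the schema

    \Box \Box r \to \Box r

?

Density

Suppose □□r→□r is valid. Take Rxy and set V(r)={w : xR²w}. Then □□r at x, so □r at x, so r at y, i.e. ∃z(Rxz∧Rzy).
Conversely, any frame satisfying \forall x \forall y (Rxy \to \exists z (Rxz \wedge Rzy)) validates the schema.
Frame condition: \forall x \forall y (Rxy \to \exists z (Rxz \wedge Rzy)).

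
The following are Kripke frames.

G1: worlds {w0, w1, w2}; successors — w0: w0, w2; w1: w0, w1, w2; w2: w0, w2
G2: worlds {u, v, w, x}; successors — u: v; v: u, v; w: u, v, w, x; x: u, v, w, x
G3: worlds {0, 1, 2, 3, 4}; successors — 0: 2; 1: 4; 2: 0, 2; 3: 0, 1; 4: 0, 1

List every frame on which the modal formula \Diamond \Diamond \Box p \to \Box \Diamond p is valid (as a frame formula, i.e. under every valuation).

G1, G2

This is the axiom for a generalized confluence (Geach) condition; its first-order frame correspondent is \forall x \forall y \forall z ((x R^2 y \wedge xRz) \to \exists w (yRw \wedge zRw)).
G1: ✓.
G2: ✓.
G3: fails — 1R²0, 1R4 but no w with 0Rw and 4Rw.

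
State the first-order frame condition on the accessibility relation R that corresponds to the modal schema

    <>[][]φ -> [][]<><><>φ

forall x forall y forall z ((xRy & x R^2 z) -> exists w (y R^2 w & z R^3 w))

This is a Sahlqvist (Geach-type) schema ◇^1□^2φ → □^2◇^3φ.
First-order correspondent: forall x forall y forall z ((xRy & x R^2 z) -> exists w (y R^2 w & z R^3 w)).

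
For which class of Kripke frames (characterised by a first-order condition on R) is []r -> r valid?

Reflexivity

Suppose □r→r is valid. At any x set V(r)={w : Rxw}. Then □r holds at x, so r holds at x, i.e. Rxx.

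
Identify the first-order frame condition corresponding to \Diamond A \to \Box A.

Suppose ◇A→□A is valid. Take Rxy, Rxz and set V(A)={y}. Then ◇A at x, so □A at x, so A at z, i.e. z=y.
Conversely, on a frame with partial functionality the schema holds at every world under every valuation.
So the correspondent is partial functionality.

partial functionality: \forall x \forall y \forall z (Rxy \wedge Rxz \to y = z)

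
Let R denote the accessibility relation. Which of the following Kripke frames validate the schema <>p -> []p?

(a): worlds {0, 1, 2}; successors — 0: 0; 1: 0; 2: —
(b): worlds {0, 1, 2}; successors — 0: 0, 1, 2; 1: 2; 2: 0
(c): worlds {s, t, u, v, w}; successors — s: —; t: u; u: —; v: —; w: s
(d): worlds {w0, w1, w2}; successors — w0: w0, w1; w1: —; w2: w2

(a), (c)

This is the axiom for partial functionality; its first-order frame correspondent is forall x forall y forall z (Rxy & Rxz -> y = z).
(a): holds.
(b): fails — 0 sees both 0 and 1.
(c): holds.
(d): fails — w0 sees both w0 and w1.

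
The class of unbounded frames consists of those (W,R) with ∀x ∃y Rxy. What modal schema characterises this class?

□p → ◇p

A defining formula is □p → ◇p (the D axiom).
Suppose □p→◇p is valid. At any x set V(p)=W. Then □p at x, so ◇p at x, so x has a successor.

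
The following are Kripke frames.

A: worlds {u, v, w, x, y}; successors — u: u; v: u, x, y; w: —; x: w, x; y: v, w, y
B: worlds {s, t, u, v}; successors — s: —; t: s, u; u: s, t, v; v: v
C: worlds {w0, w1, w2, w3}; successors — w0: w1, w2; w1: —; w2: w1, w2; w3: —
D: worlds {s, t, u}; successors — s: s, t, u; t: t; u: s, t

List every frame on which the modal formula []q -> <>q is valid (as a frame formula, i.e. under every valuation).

Frame correspondent (Sahlqvist): forall x exists y Rxy — i.e. seriality.
A: fails — world w has no successor.
B: fails — world s has no successor.
C: fails — world w1 has no successor.
D: holds.

D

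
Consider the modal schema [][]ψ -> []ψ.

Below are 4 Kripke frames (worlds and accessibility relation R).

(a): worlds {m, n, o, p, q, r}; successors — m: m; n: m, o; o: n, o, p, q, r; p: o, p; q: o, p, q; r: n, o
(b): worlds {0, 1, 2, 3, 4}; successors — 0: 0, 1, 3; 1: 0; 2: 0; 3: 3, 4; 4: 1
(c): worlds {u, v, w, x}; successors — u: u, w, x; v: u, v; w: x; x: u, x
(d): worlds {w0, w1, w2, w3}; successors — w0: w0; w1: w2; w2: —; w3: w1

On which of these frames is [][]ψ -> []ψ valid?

(a), (c)

Frame correspondent (Sahlqvist): forall x forall y (Rxy -> exists z (Rxz & Rzy)) — i.e. density.
(a): holds.
(b): fails — R41 but no z with R4z and Rz1.
(c): holds.
(d): fails — Rw1w2 but no z with Rw1z and Rzw2.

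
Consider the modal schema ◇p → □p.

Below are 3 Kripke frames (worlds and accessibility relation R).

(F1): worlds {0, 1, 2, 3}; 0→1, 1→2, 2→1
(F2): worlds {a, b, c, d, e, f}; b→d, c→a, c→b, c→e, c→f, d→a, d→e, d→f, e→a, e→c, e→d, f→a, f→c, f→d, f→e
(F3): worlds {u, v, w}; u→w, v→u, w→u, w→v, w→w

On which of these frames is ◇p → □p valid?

(F1)

Frame correspondent (Sahlqvist): ∀x ∀y ∀z (Rxy ∧ Rxz → y = z) — i.e. partial functionality.
(F1): ✓.
(F2): fails — c sees both a and b.
(F3): fails — w sees both u and v.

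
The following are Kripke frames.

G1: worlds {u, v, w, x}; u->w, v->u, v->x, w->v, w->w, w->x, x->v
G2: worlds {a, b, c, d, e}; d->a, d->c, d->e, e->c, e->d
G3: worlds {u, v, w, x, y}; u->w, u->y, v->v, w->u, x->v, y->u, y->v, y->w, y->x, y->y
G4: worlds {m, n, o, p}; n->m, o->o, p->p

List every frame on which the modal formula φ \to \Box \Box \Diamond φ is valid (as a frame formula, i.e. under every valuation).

This is the axiom for a generalized confluence (Geach) condition; its first-order frame correspondent is \forall x \forall z (x R^2 z \to \exists w (x = w \wedge zRw)).
G1: fails — uR²w but no t with u=t and wRt.
G2: fails — dR²c but no w with d=w and cRw.
G3: fails — uR²u but no t with u=t and uRt.
G4: ✓.

G4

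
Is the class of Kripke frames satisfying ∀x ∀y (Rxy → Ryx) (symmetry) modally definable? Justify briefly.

The condition is symmetry. A defining modal formula is p → □◇p.
Suppose p→□◇p is valid. Take Rxy and set V(p)={x}. Then p at x, so □◇p at x, so ◇p at y, so some z with Ryz has p; z=x, i.e. Ryx.

Yes, by p → □◇p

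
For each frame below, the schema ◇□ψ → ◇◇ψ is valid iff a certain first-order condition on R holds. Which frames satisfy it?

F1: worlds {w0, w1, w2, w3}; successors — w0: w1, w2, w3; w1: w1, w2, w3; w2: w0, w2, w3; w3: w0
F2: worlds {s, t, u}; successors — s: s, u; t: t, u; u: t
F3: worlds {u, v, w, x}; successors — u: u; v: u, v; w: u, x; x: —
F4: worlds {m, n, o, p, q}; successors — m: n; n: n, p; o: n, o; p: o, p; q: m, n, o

F1, F2, F4

Frame correspondent (Sahlqvist): ∀x ∀y (xRy → ∃w (yRw ∧ xR²w)) — i.e. a generalized confluence (Geach) condition.
F1: condition met.
F2: condition met.
F3: fails — wRx but no t with xRt and wR²t.
F4: condition met.
Valid on: F1, F2, F4.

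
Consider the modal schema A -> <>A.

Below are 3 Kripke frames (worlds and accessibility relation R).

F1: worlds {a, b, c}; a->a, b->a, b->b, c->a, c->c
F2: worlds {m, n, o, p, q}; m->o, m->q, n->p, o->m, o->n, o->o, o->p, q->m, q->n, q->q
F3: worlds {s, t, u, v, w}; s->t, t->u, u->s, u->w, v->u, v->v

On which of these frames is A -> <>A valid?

F1

Frame correspondent (Sahlqvist): forall x Rxx — i.e. reflexivity.
F1: condition met.
F2: fails — world m does not see itself.
F3: fails — world s does not see itself.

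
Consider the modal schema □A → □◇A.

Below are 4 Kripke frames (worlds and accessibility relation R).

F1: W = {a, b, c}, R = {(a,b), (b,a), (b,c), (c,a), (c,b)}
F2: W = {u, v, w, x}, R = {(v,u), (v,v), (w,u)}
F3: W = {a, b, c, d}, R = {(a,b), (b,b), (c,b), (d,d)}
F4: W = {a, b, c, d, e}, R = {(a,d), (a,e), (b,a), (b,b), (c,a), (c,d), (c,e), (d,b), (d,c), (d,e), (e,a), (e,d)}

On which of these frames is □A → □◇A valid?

F3

Frame correspondent (Sahlqvist): ∀x ∀z (xRz → ∃w (xRw ∧ zRw)) — i.e. a generalized confluence (Geach) condition.
F1: fails — aRb but no w with aRw and bRw.
F2: fails — vRu but no t with vRt and uRt.
F3: ✓.
F4: fails — bRa but no w with bRw and aRw.
Valid on: F3.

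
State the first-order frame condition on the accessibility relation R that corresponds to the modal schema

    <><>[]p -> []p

This is a Sahlqvist (Geach-type) schema ◇^2□^1p → □^1◇^0p.
First-order correspondent: forall x forall y forall z ((x R^2 y & xRz) -> exists w (yRw & z = w)).

forall x forall y forall z ((x R^2 y & xRz) -> exists w (yRw & z = w))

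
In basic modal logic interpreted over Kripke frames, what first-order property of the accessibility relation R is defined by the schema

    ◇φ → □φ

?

Suppose ◇φ→□φ is valid. Take Rxy, Rxz and set V(φ)={y}. Then ◇φ at x, so □φ at x, so φ at z, i.e. z=y.
Conversely, on a frame with partial functionality the schema holds at every world under every valuation.
So the correspondent is partial functionality.

Partial functionality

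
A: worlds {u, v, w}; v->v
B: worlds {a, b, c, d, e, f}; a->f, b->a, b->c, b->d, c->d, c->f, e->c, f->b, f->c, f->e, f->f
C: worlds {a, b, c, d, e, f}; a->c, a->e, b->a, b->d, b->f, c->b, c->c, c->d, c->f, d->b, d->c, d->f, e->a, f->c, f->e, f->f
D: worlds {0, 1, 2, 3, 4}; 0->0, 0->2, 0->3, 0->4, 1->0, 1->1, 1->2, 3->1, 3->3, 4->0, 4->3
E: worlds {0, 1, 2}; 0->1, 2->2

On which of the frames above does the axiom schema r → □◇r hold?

A

Frame correspondent (Sahlqvist): ∀x ∀y (Rxy → Ryx) — i.e. symmetry.
A: condition met.
B: fails — Rbc but not Rcb.
C: fails — Rbf but not Rfb.
D: fails — R10 but not R01.
E: fails — R01 but not R10.
Valid on: A.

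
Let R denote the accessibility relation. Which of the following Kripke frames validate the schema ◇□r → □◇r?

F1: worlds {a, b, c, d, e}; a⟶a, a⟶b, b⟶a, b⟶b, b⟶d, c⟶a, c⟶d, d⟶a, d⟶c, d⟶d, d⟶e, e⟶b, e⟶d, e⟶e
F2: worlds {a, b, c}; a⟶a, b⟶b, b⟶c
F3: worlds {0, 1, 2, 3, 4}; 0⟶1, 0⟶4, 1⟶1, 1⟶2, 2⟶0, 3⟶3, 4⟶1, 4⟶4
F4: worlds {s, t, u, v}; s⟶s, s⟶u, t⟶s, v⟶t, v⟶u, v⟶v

F1

This is the axiom for convergence; its first-order frame correspondent is ∀x ∀y ∀z (Rxy ∧ Rxz → ∃w (Ryw ∧ Rzw)).
F1: holds.
F2: fails — Rbc and Rbc but c and c have no common successor.
F3: fails — R12 and R11 but 2 and 1 have no common successor.
F4: fails — Rsu and Rsu but u and u have no common successor.
Valid on: F1.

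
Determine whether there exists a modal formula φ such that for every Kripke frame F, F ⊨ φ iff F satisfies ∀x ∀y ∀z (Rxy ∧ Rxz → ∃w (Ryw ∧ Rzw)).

The condition is convergence. A defining modal formula is ◇□q → □◇q.
Suppose ◇□q→□◇q is valid. Take Rxy, Rxz and set V(q)={w : Ryw}. Then □q at y so ◇□q at x, so □◇q at x, so ◇q at z, giving w with Rzw and Ryw.

Definable; ◇□q → □◇q defines it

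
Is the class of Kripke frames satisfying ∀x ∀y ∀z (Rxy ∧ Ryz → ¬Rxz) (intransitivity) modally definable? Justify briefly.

Not modally definable

Modal frame validity is preserved under surjective bounded morphisms.
The 3-cycle (worlds s,t,u with s→t→u→s) is intransitive. Mapping every world to a single reflexive point • is a surjective bounded morphism; the reflexive point is not intransitive (R••∧R•• but R••).
Hence intransitivity is not modally definable.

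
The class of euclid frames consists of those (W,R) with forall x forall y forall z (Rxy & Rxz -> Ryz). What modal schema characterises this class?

This is the Euclidean property; the standard corresponding axiom is 5: ◇q → □◇q.
Suppose ◇q→□◇q is valid. Take Rxy, Rxz and set V(q)={y}. Then ◇q at x, so □◇q at x, so ◇q at z, so some w with Rzw has q; w=y, i.e. Rzy. By symmetry of the argument, Ryz.

◇q → □◇q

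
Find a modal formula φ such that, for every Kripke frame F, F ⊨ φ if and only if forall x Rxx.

The condition is reflexivity. The T schema □r → r defines it.
Suppose □r→r is valid. At any x set V(r)={w : Rxw}. Then □r holds at x, so r holds at x, i.e. Rxx.

□r → r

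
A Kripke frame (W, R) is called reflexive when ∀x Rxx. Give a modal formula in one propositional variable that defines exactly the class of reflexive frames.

The condition is reflexivity. The T schema □p → p defines it.
Suppose □p→p is valid. At any x set V(p)={w : Rxw}. Then □p holds at x, so p holds at x, i.e. Rxx.

□p → p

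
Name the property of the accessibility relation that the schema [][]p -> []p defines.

Suppose □□p→□p is valid. Take Rxy and set V(p)={w : xR²w}. Then □□p at x, so □p at x, so p at y, i.e. ∃z(Rxz∧Rzy).

Density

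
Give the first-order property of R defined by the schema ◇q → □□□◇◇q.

∀x ∀y ∀z ((xRy ∧ xR³z) → ∃w (y = w ∧ zR²w))

This is a Sahlqvist (Geach-type) schema ◇^1□^0q → □^3◇^2q.
First-order correspondent: ∀x ∀y ∀z ((xRy ∧ xR³z) → ∃w (y = w ∧ zR²w)).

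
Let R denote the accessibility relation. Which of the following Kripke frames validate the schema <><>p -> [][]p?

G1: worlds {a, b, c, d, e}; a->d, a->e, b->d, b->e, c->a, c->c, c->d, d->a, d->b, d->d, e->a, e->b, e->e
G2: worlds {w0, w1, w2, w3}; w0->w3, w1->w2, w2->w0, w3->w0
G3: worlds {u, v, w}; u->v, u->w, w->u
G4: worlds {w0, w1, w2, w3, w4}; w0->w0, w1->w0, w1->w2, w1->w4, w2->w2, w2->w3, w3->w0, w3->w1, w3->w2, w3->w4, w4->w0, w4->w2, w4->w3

This is the axiom for a generalized confluence (Geach) condition; its first-order frame correspondent is forall x forall y forall z ((x R^2 y & x R^2 z) -> exists w (y = w & z = w)).
G1: fails — aR²a, aR²b but a ≠ b.
G2: satisfies the condition.
G3: fails — wR²v, wR²w but v ≠ w.
G4: fails — w1R²w0, w1R²w2 but w0 ≠ w2.

G2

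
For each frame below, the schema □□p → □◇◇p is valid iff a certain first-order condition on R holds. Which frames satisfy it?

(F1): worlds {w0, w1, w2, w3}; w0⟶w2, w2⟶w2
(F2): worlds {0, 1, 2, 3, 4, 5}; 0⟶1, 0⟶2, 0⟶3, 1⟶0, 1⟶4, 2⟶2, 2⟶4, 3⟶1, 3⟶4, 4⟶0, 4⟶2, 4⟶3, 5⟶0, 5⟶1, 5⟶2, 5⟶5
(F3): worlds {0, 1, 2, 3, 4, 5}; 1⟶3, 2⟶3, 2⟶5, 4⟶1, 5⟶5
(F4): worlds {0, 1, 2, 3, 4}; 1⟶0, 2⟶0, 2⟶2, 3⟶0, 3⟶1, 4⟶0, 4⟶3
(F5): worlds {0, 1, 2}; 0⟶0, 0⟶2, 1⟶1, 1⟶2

This is the axiom for a generalized confluence (Geach) condition; its first-order frame correspondent is ∀x ∀z (xRz → ∃w (xR²w ∧ zR²w)).
(F1): condition met.
(F2): condition met.
(F3): fails — 1R3 but no w with 1R²w and 3R²w.
(F4): fails — 1R0 but no w with 1R²w and 0R²w.
(F5): fails — 0R2 but no w with 0R²w and 2R²w.
Valid on: (F1), (F2).

(F1), (F2)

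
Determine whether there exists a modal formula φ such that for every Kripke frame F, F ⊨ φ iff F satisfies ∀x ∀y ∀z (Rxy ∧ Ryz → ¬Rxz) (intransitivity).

Any modally definable frame class is closed under surjective bounded morphisms.
The 5-cycle (worlds 0,1,2,3,4 with 0→1→2→3→4→0) is intransitive. Mapping every world to a single reflexive point • is a surjective bounded morphism; the reflexive point is not intransitive (R••∧R•• but R••).
Hence intransitivity is not modally definable.

No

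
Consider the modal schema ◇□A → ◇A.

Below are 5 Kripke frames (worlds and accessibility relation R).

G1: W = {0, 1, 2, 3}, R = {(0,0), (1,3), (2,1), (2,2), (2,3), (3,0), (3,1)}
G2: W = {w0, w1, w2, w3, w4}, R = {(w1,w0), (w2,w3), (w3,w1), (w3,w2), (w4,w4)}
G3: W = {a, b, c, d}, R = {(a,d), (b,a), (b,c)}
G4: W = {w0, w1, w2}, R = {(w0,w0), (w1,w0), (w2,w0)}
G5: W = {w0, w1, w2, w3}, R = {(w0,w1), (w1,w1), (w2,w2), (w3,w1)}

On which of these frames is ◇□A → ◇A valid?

The schema corresponds to a generalized confluence (Geach) condition: ∀x ∀y (xRy → ∃w (yRw ∧ xRw)).
G1: fails — 1R3 but no w with 3Rw and 1Rw.
G2: fails — w1Rw0 but no w with w0Rw and w1Rw.
G3: fails — aRd but no w with dRw and aRw.
G4: condition met.
G5: condition met.
Valid on: G4, G5.

G4, G5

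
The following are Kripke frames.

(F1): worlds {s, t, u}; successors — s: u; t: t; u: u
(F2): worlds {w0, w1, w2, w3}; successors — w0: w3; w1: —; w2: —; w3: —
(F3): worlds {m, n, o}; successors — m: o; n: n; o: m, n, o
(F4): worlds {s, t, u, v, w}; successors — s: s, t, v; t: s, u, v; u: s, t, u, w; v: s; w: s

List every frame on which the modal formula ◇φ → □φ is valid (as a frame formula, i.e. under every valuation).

This is the axiom for partial functionality; its first-order frame correspondent is ∀x ∀y ∀z (Rxy ∧ Rxz → y = z).
(F1): condition met.
(F2): condition met.
(F3): fails — o sees both m and n.
(F4): fails — s sees both s and t.
Valid on: (F1), (F2).

(F1), (F2)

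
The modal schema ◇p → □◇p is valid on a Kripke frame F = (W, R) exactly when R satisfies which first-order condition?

The Euclidean property

Suppose ◇p→□◇p is valid. Take Rxy, Rxz and set V(p)={y}. Then ◇p at x, so □◇p at x, so ◇p at z, so some w with Rzw has p; w=y, i.e. Rzy. By symmetry of the argument, Ryz.
Conversely, any frame satisfying ∀x ∀y ∀z (Rxy ∧ Rxz → Ryz) validates the schema.
Frame condition: ∀x ∀y ∀z (Rxy ∧ Rxz → Ryz).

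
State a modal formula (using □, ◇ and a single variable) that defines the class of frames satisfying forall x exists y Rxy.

□ψ → ◇ψ

A defining formula is □ψ → ◇ψ (the D axiom).
Suppose □ψ→◇ψ is valid. At any x set V(ψ)=W. Then □ψ at x, so ◇ψ at x, so x has a successor.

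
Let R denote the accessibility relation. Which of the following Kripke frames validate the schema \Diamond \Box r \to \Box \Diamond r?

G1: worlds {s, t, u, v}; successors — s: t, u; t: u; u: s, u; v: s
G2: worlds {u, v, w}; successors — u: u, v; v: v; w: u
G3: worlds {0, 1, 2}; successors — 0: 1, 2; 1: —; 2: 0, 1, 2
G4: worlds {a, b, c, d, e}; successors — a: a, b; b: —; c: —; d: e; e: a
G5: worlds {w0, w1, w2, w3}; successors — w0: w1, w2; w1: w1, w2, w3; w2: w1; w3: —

This is the axiom for convergence; its first-order frame correspondent is \forall x \forall y \forall z (Rxy \wedge Rxz \to \exists w (Ryw \wedge Rzw)).
G1: satisfies the condition.
G2: satisfies the condition.
G3: fails — R02 and R01 but 2 and 1 have no common successor.
G4: fails — Raa and Rab but a and b have no common successor.
G5: fails — Rw1w2 and Rw1w3 but w2 and w3 have no common successor.
Valid on: G1, G2.

G1, G2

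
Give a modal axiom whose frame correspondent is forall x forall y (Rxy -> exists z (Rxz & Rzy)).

□□s → □s

This is density; the standard corresponding axiom is C4: □□s → □s.
Suppose □□s→□s is valid. Take Rxy and set V(s)={w : xR²w}. Then □□s at x, so □s at x, so s at y, i.e. ∃z(Rxz∧Rzy).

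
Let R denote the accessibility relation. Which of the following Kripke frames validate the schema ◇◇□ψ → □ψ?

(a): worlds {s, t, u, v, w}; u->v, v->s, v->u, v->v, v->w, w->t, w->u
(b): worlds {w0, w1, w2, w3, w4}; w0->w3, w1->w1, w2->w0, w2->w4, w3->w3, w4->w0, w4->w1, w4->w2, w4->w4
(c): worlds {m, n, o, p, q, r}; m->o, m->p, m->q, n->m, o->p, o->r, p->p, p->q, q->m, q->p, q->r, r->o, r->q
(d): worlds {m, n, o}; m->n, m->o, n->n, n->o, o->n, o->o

(d)

Frame correspondent (Sahlqvist): ∀x ∀y ∀z ((xR²y ∧ xRz) → ∃w (yRw ∧ z = w)) — i.e. a generalized confluence (Geach) condition.
(a): fails — uR²s, uRv but no w* with sRw* and v=w*.
(b): fails — w2R²w0, w2Rw0 but no w with w0Rw and w0=w.
(c): fails — mR²p, mRo but no w with pRw and o=w.
(d): holds.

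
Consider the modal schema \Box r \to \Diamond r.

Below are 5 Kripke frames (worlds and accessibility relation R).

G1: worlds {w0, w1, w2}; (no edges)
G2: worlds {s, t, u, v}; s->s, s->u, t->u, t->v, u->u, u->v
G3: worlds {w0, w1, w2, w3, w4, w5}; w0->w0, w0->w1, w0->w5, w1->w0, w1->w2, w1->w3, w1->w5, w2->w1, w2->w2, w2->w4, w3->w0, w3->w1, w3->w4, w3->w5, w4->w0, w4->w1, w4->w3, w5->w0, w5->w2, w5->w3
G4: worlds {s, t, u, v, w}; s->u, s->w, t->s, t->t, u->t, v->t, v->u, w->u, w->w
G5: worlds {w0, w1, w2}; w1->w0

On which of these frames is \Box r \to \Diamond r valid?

G3, G4

This is the axiom for seriality; its first-order frame correspondent is \forall x \exists y Rxy.
G1: fails — world w0 has no successor.
G2: fails — world v has no successor.
G3: ✓.
G4: ✓.
G5: fails — world w0 has no successor.
Valid on: G3, G4.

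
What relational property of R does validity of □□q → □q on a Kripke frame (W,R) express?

density: ∀x ∀y (Rxy → ∃z (Rxz ∧ Rzy))

Suppose □□q→□q is valid. Take Rxy and set V(q)={w : xR²w}. Then □□q at x, so □q at x, so q at y, i.e. ∃z(Rxz∧Rzy).
The converse is a direct semantic check.
Frame condition: ∀x ∀y (Rxy → ∃z (Rxz ∧ Rzy)).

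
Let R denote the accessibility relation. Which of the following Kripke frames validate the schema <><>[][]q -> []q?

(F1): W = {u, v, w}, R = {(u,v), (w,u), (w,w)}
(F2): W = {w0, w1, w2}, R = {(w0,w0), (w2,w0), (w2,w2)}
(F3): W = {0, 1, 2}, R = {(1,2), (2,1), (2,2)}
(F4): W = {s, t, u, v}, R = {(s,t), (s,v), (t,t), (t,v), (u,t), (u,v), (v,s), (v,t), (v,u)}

This is the axiom for a generalized confluence (Geach) condition; its first-order frame correspondent is forall x forall y forall z ((x R^2 y & xRz) -> exists w (y R^2 w & z = w)).
(F1): fails — wR²u, wRu but no t with uR²t and u=t.
(F2): fails — w2R²w0, w2Rw2 but no w with w0R²w and w2=w.
(F3): ✓.
(F4): fails — vR²v, vRs but no w with vR²w and s=w.

(F3)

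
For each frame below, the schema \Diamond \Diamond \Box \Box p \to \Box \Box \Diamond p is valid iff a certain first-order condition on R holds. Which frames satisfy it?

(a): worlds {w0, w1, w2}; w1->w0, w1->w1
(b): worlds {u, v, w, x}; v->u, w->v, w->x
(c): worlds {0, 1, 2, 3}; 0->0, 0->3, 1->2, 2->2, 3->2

none

This is the axiom for a generalized confluence (Geach) condition; its first-order frame correspondent is \forall x \forall y \forall z ((x R^2 y \wedge x R^2 z) \to \exists w (y R^2 w \wedge zRw)).
(a): fails — w1R²w0, w1R²w0 but no w with w0R²w and w0Rw.
(b): fails — wR²u, wR²u but no t with uR²t and uRt.
(c): fails — 0R²2, 0R²0 but no w with 2R²w and 0Rw.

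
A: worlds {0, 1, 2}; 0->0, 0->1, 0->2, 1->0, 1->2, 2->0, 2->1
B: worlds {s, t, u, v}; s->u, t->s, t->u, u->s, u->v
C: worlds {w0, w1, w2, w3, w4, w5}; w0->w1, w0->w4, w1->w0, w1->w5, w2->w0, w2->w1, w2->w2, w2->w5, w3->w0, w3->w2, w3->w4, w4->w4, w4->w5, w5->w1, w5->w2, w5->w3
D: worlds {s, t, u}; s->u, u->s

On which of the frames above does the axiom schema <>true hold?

A, C

Frame correspondent (Sahlqvist): forall x exists y Rxy — i.e. seriality.
A: ✓.
B: fails — world v has no successor.
C: ✓.
D: fails — world t has no successor.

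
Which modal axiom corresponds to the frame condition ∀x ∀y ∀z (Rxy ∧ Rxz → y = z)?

A defining formula is ◇p → □p (the CD axiom).
Suppose ◇p→□p is valid. Take Rxy, Rxz and set V(p)={y}. Then ◇p at x, so □p at x, so p at z, i.e. z=y.

◇p → □p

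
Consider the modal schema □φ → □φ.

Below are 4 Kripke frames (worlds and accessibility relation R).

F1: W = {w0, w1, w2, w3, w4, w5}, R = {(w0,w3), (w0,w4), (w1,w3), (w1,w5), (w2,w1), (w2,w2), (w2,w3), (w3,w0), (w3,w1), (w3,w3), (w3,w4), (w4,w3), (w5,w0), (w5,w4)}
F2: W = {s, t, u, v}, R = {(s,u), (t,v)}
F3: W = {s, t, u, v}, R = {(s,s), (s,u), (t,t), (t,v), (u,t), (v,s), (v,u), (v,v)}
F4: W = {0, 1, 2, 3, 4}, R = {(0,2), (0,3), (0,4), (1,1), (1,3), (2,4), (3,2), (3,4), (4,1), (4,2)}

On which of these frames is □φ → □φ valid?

Frame correspondent (Sahlqvist): ∀x ∀z (xRz → ∃w (xRw ∧ z = w)) — i.e. a generalized confluence (Geach) condition.
F1: condition met.
F2: condition met.
F3: condition met.
F4: condition met.

F1, F2, F3, F4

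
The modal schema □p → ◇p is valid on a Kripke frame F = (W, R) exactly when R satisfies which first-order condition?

seriality: ∀x ∃y Rxy

Suppose □p→◇p is valid. At any x set V(p)=W. Then □p at x, so ◇p at x, so x has a successor.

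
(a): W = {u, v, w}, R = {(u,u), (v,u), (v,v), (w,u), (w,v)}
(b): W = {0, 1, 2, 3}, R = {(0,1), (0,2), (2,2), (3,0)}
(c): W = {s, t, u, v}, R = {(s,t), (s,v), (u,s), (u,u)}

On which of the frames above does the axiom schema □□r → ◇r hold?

(a)

This is the axiom for a generalized confluence (Geach) condition; its first-order frame correspondent is ∀x ∃w (xR²w ∧ xRw).
(a): holds.
(b): fails — at 1 but no w with 1R²w and 1Rw.
(c): fails — at s but no w with sR²w and sRw.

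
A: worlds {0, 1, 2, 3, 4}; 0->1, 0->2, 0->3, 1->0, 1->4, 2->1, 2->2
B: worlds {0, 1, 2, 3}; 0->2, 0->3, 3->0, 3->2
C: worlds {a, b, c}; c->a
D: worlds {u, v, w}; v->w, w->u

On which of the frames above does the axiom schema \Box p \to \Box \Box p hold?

Frame correspondent (Sahlqvist): \forall x \forall y \forall z (Rxy \wedge Ryz \to Rxz) — i.e. transitivity.
A: fails — R10 and R02 but not R12.
B: fails — R30 and R03 but not R33.
C: satisfies the condition.
D: fails — Rvw and Rwu but not Rvu.
Valid on: C.

C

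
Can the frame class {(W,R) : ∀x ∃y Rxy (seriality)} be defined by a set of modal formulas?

Yes: it is seriality, defined by the D schema □q → ◇q.
Suppose □q→◇q is valid. At any x set V(q)=W. Then □q at x, so ◇q at x, so x has a successor.

Yes — defined by □q → ◇q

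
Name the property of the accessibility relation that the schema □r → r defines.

reflexivity

This schema is the T axiom.
Its frame correspondent is reflexivity — ∀x Rxx.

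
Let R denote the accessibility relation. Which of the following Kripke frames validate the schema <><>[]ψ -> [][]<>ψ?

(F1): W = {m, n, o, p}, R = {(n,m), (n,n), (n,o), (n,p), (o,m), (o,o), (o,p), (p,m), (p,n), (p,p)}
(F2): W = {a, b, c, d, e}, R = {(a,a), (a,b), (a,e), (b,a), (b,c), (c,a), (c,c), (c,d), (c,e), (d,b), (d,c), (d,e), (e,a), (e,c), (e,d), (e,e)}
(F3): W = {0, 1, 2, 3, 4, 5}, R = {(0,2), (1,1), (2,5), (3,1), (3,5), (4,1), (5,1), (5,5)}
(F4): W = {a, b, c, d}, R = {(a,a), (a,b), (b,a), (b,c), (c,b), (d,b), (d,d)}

(F2), (F3)

The schema corresponds to a generalized confluence (Geach) condition: forall x forall y forall z ((x R^2 y & x R^2 z) -> exists w (yRw & zRw)).
(F1): fails — nR²m, nR²m but no w with mRw and mRw.
(F2): ✓.
(F3): ✓.
(F4): fails — aR²b, aR²c but no w with bRw and cRw.
Valid on: (F2), (F3).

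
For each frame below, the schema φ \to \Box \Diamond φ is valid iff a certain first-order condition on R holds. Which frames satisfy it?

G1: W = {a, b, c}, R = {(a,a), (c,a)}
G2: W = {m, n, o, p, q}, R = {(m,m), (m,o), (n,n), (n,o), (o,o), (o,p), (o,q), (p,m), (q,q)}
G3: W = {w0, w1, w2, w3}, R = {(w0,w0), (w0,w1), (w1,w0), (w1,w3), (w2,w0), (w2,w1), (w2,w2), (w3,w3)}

none

The schema corresponds to symmetry: \forall x \forall y (Rxy \to Ryx).
G1: fails — Rca but not Rac.
G2: fails — Rop but not Rpo.
G3: fails — Rw1w3 but not Rw3w1.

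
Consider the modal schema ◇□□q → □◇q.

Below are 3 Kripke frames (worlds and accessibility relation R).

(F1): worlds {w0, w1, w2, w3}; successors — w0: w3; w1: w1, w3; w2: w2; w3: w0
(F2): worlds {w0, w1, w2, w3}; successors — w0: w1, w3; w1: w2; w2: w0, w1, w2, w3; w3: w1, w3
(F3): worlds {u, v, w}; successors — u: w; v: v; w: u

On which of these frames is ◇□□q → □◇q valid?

(F2)

This is the axiom for a generalized confluence (Geach) condition; its first-order frame correspondent is ∀x ∀y ∀z ((xRy ∧ xRz) → ∃w (yR²w ∧ zRw)).
(F1): fails — w0Rw3, w0Rw3 but no w with w3R²w and w3Rw.
(F2): satisfies the condition.
(F3): fails — uRw, uRw but no t with wR²t and wRt.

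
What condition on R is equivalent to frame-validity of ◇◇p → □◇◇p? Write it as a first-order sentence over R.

∀x ∀y ∀z ((xR²y ∧ xRz) → ∃w (y = w ∧ zR²w))

This is a Sahlqvist (Geach-type) schema ◇^2□^0p → □^1◇^2p.
Minimal-valuation argument: fix x; take any y with xR^2y and any z with xR^1z. Set V(p) to the set of worlds R-reachable from y in exactly 0 steps. Then □^0p holds at y, so the antecedent holds at x; validity forces ◇^2p at z, giving a w with zR^2w and yR^0w.
First-order correspondent: ∀x ∀y ∀z ((xR²y ∧ xRz) → ∃w (y = w ∧ zR²w)).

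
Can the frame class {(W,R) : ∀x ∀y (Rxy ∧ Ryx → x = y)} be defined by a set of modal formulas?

If a class were modally definable it would be closed under surjective bounded morphisms (Goldblatt–Thomason).
The 4-cycle (worlds a,b,c,d with a→b→c→d→a) is antisymmetric. Sending even-indexed worlds to s and odd-indexed worlds to t is a surjective bounded morphism onto the two-world frame with s↔t, which is not antisymmetric.
Hence antisymmetry is not modally definable.

Not modally definable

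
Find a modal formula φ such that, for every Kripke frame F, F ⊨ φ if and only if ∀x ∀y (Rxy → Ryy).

□(□r → r)

This is shift-reflexivity; the standard corresponding axiom is T□: □(□r → r).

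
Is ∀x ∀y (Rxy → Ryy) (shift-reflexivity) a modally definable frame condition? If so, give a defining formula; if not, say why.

Yes, by □(□r → r)

Yes: it is shift-reflexivity, defined by the T□ schema □(□r → r).
Suppose □(□r→r) is valid. Take Rxy and set V(r)={w : Ryw}. Then at y, □r holds; since □(□r→r) at x, □r→r at y, so r at y, i.e. Ryy.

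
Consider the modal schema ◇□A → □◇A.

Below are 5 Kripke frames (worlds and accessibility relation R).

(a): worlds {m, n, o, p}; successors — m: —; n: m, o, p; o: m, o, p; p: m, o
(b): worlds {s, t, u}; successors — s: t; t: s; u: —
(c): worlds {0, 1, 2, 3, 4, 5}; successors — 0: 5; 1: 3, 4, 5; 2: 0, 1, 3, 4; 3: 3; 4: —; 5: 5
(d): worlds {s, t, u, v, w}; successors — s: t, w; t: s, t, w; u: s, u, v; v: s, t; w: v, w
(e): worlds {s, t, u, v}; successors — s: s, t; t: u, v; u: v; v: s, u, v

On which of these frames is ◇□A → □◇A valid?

This is the axiom for convergence; its first-order frame correspondent is ∀x ∀y ∀z (Rxy ∧ Rxz → ∃w (Ryw ∧ Rzw)).
(a): fails — Rno and Rnm but o and m have no common successor.
(b): ✓.
(c): fails — R14 and R14 but 4 and 4 have no common successor.
(d): fails — Ruu and Rus but u and s have no common successor.
(e): fails — Rss and Rst but s and t have no common successor.

(b)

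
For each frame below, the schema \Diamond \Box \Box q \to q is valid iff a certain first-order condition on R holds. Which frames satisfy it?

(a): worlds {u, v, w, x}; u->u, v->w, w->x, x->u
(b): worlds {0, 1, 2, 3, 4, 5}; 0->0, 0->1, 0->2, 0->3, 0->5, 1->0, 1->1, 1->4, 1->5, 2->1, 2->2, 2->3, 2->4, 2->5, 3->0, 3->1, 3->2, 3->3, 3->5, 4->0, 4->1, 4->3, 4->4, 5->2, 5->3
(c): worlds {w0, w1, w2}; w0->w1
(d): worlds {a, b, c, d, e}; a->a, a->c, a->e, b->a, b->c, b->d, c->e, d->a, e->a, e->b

(b)

Frame correspondent (Sahlqvist): \forall x \forall y (xRy \to \exists w (y R^2 w \wedge x = w)) — i.e. a generalized confluence (Geach) condition.
(a): fails — vRw but no t with wR²t and v=t.
(b): satisfies the condition.
(c): fails — w0Rw1 but no w with w1R²w and w0=w.
(d): fails — bRd but no w with dR²w and b=w.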